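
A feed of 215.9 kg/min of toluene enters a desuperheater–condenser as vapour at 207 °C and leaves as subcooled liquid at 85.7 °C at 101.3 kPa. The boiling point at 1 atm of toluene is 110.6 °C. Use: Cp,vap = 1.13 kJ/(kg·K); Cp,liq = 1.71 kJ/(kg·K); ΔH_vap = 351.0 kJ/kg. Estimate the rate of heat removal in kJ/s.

Q_c = 1810 kJ/s

vapour 207→110.6 °C: -108.93 kJ/kg
condensation at 110.6 °C: -351 kJ/kg
liquid 110.6→85.7 °C: -42.579 kJ/kg
Δh = -108.93 + -351 + -42.579 = -502.51 kJ/kg
Q = ṁ·Δh = 215.9 kg/min × -502.51 kJ/kg = -108490 kJ/min
|Q| = 1808.2 kW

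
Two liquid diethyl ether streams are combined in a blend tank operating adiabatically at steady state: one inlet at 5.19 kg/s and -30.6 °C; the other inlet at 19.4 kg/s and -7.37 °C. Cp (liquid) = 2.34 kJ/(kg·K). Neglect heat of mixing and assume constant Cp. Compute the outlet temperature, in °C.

T_out = -12.3 °C

No heat crosses the boundary, so H_out = H_in.
Σ ṁᵢCp,ᵢTᵢ = 5.19×2.34×-30.6 + 19.4×2.34×-7.37 = -706.19
Σ ṁᵢCp,ᵢ = 5.19×2.34 + 19.4×2.34 = 57.541
T_out = -706.19 / 57.541 = -12.273 °C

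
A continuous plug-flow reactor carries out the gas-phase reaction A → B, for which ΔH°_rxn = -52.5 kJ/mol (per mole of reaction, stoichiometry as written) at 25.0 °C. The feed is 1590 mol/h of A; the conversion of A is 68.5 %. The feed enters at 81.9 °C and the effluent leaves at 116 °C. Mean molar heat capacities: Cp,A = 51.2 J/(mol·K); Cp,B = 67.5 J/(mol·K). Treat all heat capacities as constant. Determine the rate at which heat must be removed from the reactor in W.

Q_out = 14700 W

Extent of reaction ξ = 0.685 × 1590 = 1089.2 mol/h
Reaction term: ξ·ΔH°_rxn = 1089.2 × -52.5 = -57180 kJ/h
Sensible, feed 81.9→25 °C: -4632.1 kJ/h
Outlet flows (mol/h): A 500.85, B 1089.2
Sensible, products 25→116 °C: 9023.7 kJ/h
Q = ΔH = -52789 kJ/h = -14.664 kW
Heat removed = 14664 W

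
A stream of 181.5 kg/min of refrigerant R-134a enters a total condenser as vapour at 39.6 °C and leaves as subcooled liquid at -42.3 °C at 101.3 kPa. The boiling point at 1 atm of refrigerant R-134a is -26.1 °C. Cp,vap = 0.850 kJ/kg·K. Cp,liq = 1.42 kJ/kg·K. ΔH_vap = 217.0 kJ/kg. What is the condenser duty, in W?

Q_c = 895000 W

vapour 39.6→-26.1 °C: -55.845 kJ/kg
condensation at -26.1 °C: -217 kJ/kg
liquid -26.1→-42.3 °C: -23.004 kJ/kg
Δh = -55.845 + -217 + -23.004 = -295.85 kJ/kg
Q = ṁ·Δh = 181.5 kg/min × -295.85 kJ/kg = -53697 kJ/min
|Q| = 894.94 kW = 894940 W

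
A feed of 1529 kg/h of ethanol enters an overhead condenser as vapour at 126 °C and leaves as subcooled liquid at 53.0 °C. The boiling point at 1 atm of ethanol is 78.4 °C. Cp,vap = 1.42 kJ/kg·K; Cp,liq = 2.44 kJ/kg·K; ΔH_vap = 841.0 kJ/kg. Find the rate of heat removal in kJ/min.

Q_c = 24700 kJ/min

vapour 126→78.4 °C: -67.592 kJ/kg
condensation at 78.4 °C: -841 kJ/kg
liquid 78.4→53.0 °C: -61.976 kJ/kg
Δh = -67.592 + -841 + -61.976 = -970.57 kJ/kg
Q = ṁ·Δh = 1529 kg/h × -970.57 kJ/kg = -1.484e+06 kJ/h
|Q| = 412.22 kW = 24733 kJ/min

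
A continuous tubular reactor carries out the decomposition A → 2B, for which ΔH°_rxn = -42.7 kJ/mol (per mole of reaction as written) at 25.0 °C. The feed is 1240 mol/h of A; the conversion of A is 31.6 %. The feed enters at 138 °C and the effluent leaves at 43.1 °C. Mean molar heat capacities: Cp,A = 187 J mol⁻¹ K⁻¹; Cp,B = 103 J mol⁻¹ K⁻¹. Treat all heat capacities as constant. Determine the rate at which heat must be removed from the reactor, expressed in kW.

Q_out = 10.7 kW

Extent of reaction ξ = 0.316 × 1240 = 391.84 mol/h
Reaction term: ξ·ΔH°_rxn = 391.84 × -42.7 = -16732 kJ/h
Sensible, feed 138→25 °C: -26202 kJ/h
Outlet flows (mol/h): A 848.16, B 783.68
Sensible, products 25→43.1 °C: 4331.8 kJ/h
Q = ΔH = -38602 kJ/h = -10.723 kW
Heat removed = 10.723 kW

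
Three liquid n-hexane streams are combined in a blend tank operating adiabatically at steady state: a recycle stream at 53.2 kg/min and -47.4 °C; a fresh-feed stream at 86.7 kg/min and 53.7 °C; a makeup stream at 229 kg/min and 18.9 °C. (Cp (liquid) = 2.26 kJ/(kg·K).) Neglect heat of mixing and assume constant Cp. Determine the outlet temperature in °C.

T_out = 17.5 °C

Energy balance with Q = 0: Σ ṁᵢCp,ᵢ(T_out − Tᵢ) = 0
Σ ṁᵢCp,ᵢTᵢ = 53.2×2.26×-47.4 + 86.7×2.26×53.7 + 229×2.26×18.9 = 14605
Σ ṁᵢCp,ᵢ = 53.2×2.26 + 86.7×2.26 + 229×2.26 = 833.71
T_out = 14605 / 833.71 = 17.518 °C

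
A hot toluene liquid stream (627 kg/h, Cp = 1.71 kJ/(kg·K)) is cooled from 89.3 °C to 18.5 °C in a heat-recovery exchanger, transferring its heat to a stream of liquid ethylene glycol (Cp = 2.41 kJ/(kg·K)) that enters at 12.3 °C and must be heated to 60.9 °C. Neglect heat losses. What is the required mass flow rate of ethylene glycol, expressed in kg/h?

ṁ_c = 648 kg/h

Heat released by hot stream: Q = 627 × 1.71 × (89.3 − 18.5) = 75910 kJ/h
Energy balance on cold side (adiabatic exchanger): Q = ṁ_c·Cp_c·(T_c,out − T_c,in)
ṁ_c = 75910 / [2.41 × (60.9 − 12.3)] = 648.1 kg/h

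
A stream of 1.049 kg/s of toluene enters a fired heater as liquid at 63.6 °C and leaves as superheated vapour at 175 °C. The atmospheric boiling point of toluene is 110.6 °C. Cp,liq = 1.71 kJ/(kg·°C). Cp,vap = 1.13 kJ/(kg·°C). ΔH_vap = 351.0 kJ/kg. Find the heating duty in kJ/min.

Q = 31700 kJ/min

liquid 63.6→110.6 °C: 80.37 kJ/kg
vaporisation at 110.6 °C: 351 kJ/kg
vapour 110.6→175 °C: 72.772 kJ/kg
Δh = 80.37 + 351 + 72.772 = 504.14 kJ/kg
Q = ṁ·Δh = 1.049 kg/s × 504.14 kJ/kg = 528.84 kJ/s
|Q| = 528.84 kW = 31731 kJ/min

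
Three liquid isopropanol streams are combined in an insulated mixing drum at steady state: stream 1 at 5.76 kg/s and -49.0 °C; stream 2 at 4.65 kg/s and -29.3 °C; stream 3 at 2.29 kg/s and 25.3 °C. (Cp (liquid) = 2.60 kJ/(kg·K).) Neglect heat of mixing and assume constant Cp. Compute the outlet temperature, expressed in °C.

Adiabatic, steady state ⇒ Σ ṁᵢCp,ᵢ(T_out − Tᵢ) = 0
T_out = Σ ṁᵢCp,ᵢTᵢ / Σ ṁᵢCp,ᵢ
      = -937.42 / 33.02 = -28.39 °C

T_out = -28.4 °C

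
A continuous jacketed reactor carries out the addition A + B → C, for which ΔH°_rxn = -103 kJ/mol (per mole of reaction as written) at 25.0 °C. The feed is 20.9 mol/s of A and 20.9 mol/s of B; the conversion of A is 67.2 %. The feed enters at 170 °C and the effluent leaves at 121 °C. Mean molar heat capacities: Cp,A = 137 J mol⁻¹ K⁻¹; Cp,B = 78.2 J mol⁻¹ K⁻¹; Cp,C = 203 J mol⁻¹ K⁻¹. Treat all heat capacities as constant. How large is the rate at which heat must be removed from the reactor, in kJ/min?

Q_out = 101000 kJ/min

Extent of reaction ξ = 0.672 × 20.9 = 14.045 mol/s
Reaction term: ξ·ΔH°_rxn = 14.045 × -103 = -1446.6 kJ/s
Sensible, feed 170→25 °C: -652.16 kJ/s
Outlet flows (mol/s): A 6.8552, B 6.8552, C 14.045
Sensible, products 25→121 °C: 415.33 kJ/s
Q = ΔH = -1683.4 kJ/s = -1683.4 kW
Heat removed = 101010 kJ/min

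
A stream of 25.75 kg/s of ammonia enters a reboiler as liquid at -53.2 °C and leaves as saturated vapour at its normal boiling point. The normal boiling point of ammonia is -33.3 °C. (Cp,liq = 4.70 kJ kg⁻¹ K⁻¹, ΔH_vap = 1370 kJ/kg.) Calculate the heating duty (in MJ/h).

Q = 136000 MJ/h

liquid -53.2→-33.3 °C: 93.53 kJ/kg
vaporisation at -33.3 °C: 1370 kJ/kg
Δh = 93.53 + 1370 = 1463.5 kJ/kg
Q = ṁ·Δh = 25.75 kg/s × 1463.5 kJ/kg = 37686 kJ/s
|Q| = 37686 kW = 135670 MJ/h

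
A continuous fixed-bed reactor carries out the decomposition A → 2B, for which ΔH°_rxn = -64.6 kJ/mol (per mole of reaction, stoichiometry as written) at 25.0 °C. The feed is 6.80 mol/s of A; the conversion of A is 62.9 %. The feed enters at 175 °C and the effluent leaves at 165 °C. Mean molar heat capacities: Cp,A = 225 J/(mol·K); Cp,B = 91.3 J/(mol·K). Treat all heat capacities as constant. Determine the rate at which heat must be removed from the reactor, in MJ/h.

Extent of reaction ξ = 0.629 × 6.80 = 4.2772 mol/s
Reaction term: ξ·ΔH°_rxn = 4.2772 × -64.6 = -276.31 kJ/s
Sensible, feed 175→25 °C: -229.5 kJ/s
Outlet flows (mol/s): A 2.5228, B 8.5544
Sensible, products 25→165 °C: 188.81 kJ/s
Q = ΔH = -317 kJ/s = -317 kW
Heat removed = 1141.2 MJ/h

Q_out = 1140 MJ/h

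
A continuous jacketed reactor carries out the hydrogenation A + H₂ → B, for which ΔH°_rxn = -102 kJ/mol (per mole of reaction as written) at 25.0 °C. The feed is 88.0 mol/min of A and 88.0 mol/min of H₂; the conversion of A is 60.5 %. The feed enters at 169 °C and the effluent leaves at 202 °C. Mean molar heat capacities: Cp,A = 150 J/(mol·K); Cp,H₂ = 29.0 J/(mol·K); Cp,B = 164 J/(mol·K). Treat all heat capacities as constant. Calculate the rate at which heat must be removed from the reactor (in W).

Extent of reaction ξ = 0.605 × 88.0 = 53.24 mol/min
Reaction term: ξ·ΔH°_rxn = 53.24 × -102 = -5430.5 kJ/min
Sensible, feed 169→25 °C: -2268.3 kJ/min
Outlet flows (mol/min): A 34.76, H₂ 34.76, B 53.24
Sensible, products 25→202 °C: 2646.8 kJ/min
Q = ΔH = -5052 kJ/min = -84.2 kW
Heat removed = 84200 W

Q_out = 84200 W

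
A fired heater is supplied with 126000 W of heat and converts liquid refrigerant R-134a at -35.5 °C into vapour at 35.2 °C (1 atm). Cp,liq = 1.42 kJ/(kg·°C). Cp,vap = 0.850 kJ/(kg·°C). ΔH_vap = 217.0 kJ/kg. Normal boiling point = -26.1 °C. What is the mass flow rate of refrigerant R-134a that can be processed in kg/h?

ṁ = 1610 kg/h

Δh = 1.42×(-26.1−-35.5) + 217.0 + 0.850×(35.2−-26.1) = 282.45 kJ/kg
Q = 126000 W = 126 kJ/s = 453600 kJ/h
ṁ = Q/Δh = 453600 / 282.45 = 1605.9 kg/h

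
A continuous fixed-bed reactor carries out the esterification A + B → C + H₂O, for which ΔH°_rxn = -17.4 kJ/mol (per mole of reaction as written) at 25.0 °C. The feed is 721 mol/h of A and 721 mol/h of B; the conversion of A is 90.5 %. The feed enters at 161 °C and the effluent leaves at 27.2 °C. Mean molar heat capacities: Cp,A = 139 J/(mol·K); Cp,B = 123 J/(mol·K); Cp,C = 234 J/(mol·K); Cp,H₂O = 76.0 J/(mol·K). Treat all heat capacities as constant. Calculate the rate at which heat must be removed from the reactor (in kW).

Extent of reaction ξ = 0.905 × 721 = 652.5 mol/h
Reaction term: ξ·ΔH°_rxn = 652.5 × -17.4 = -11354 kJ/h
Sensible, feed 161→25 °C: -25691 kJ/h
Outlet flows (mol/h): A 68.495, B 68.495, C 652.5, H₂O 652.5
Sensible, products 25→27.2 °C: 484.49 kJ/h
Q = ΔH = -36560 kJ/h = -10.155 kW
Heat removed = 10.155 kW

Q_out = 10.2 kW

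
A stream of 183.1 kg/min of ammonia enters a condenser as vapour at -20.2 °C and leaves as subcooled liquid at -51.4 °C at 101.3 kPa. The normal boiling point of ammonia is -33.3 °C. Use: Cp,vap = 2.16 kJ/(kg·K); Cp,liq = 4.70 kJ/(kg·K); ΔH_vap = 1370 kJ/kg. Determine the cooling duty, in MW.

vapour -20.2→-33.3 °C: -28.296 kJ/kg
condensation at -33.3 °C: -1370 kJ/kg
liquid -33.3→-51.4 °C: -85.07 kJ/kg
Δh = -28.296 + -1370 + -85.07 = -1483.4 kJ/kg
Q = ṁ·Δh = 183.1 kg/min × -1483.4 kJ/kg = -271600 kJ/min
|Q| = 4526.7 kW = 4.5267 MW

Q_c = 4.53 MW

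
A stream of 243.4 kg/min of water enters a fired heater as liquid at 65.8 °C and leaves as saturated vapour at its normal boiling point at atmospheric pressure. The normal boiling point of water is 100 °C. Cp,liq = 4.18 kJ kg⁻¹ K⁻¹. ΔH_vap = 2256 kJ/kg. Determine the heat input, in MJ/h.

liquid 65.8→100 °C: 142.96 kJ/kg
vaporisation at 100 °C: 2256 kJ/kg
Δh = 142.96 + 2256 = 2399 kJ/kg
Q = ṁ·Δh = 243.4 kg/min × 2399 kJ/kg = 583910 kJ/min
|Q| = 9731.8 kW = 35034 MJ/h

Q = 35000 MJ/h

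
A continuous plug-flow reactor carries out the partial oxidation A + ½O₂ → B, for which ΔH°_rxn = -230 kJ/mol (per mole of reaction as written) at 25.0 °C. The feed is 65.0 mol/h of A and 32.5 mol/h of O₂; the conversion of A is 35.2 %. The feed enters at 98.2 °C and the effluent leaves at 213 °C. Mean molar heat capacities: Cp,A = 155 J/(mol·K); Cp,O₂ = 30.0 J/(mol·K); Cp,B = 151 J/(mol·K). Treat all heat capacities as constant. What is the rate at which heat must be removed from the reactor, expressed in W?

Extent of reaction ξ = 0.352 × 65.0 = 22.88 mol/h
Reaction term: ξ·ΔH°_rxn = 22.88 × -230 = -5262.4 kJ/h
Sensible, feed 98.2→25 °C: -808.86 kJ/h
Outlet flows (mol/h): A 42.12, O₂ 21.06, B 22.88
Sensible, products 25→213 °C: 1995.7 kJ/h
Q = ΔH = -4075.6 kJ/h = -1.1321 kW
Heat removed = 1132.1 W

Q_out = 1130 W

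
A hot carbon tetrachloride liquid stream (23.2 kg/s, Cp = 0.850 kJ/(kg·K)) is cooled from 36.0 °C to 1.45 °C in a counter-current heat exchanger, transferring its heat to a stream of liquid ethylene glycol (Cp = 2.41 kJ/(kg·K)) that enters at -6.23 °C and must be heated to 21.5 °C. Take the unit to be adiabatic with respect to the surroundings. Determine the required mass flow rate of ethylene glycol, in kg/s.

ṁ_c = 10.2 kg/s

Heat released by hot stream: Q = 23.2 × 0.850 × (36.0 − 1.45) = 681.33 kJ/s
Energy balance on cold side (adiabatic exchanger): Q = ṁ_c·Cp_c·(T_c,out − T_c,in)
ṁ_c = 681.33 / [2.41 × (21.5 − -6.23)] = 10.195 kg/s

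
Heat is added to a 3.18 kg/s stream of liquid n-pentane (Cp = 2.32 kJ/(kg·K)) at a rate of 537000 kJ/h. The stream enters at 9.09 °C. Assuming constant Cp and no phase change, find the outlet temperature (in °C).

Q = 537000 kJ/h = 149.17 kJ/s
ΔT = Q/(ṁ·Cp) = 149.17/(3.18×2.32) = 20.219 K
T_out = 9.09 + 20.219 = 29.309 °C

T_out = 29.3 °C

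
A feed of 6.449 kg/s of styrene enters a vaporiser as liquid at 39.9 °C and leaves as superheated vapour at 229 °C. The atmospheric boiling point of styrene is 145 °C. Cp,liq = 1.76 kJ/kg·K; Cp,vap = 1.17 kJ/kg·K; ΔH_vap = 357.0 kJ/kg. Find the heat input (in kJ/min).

liquid 39.9→145 °C: 184.98 kJ/kg
vaporisation at 145 °C: 357 kJ/kg
vapour 145→229 °C: 98.28 kJ/kg
Δh = 184.98 + 357 + 98.28 = 640.26 kJ/kg
Q = ṁ·Δh = 6.449 kg/s × 640.26 kJ/kg = 4129 kJ/s
|Q| = 4129 kW = 247740 kJ/min

Q = 248000 kJ/min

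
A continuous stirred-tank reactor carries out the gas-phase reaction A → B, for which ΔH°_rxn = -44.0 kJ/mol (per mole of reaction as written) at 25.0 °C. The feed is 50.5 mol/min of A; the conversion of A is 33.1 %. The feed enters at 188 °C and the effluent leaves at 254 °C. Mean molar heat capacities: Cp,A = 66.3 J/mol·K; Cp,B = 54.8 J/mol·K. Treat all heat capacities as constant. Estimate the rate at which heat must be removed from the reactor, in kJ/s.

Extent of reaction ξ = 0.331 × 50.5 = 16.716 mol/min
Reaction term: ξ·ΔH°_rxn = 16.716 × -44.0 = -735.48 kJ/min
Sensible, feed 188→25 °C: -545.75 kJ/min
Outlet flows (mol/min): A 33.784, B 16.716
Sensible, products 25→254 °C: 722.71 kJ/min
Q = ΔH = -558.52 kJ/min = -9.3087 kW
Heat removed = 9.3087 kJ/s

Q_out = 9.31 kJ/s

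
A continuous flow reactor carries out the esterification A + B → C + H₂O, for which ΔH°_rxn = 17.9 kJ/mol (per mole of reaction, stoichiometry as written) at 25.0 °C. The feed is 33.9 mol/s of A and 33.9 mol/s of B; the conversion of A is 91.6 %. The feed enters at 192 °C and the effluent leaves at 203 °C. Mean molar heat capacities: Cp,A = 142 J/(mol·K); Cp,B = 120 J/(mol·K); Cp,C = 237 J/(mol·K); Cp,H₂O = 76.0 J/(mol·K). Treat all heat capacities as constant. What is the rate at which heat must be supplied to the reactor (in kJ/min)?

Extent of reaction ξ = 0.916 × 33.9 = 31.052 mol/s
Reaction term: ξ·ΔH°_rxn = 31.052 × 17.9 = 555.84 kJ/s
Sensible, feed 192→25 °C: -1483.3 kJ/s
Outlet flows (mol/s): A 2.8476, B 2.8476, C 31.052, H₂O 31.052
Sensible, products 25→203 °C: 1862.9 kJ/s
Q = ΔH = 935.43 kJ/s = 935.43 kW
Heat supplied = 56126 kJ/min

Q_in = 56100 kJ/min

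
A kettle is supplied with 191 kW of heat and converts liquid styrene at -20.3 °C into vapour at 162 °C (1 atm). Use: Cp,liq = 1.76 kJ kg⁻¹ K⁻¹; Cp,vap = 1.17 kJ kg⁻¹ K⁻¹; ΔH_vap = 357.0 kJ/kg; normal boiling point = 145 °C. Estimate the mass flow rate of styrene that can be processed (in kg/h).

Δh = 1.76×(145−-20.3) + 357.0 + 1.17×(162−145) = 667.82 kJ/kg
Q = 191 kW = 191 kJ/s = 687600 kJ/h
ṁ = Q/Δh = 687600 / 667.82 = 1029.6 kg/h

ṁ = 1030 kg/h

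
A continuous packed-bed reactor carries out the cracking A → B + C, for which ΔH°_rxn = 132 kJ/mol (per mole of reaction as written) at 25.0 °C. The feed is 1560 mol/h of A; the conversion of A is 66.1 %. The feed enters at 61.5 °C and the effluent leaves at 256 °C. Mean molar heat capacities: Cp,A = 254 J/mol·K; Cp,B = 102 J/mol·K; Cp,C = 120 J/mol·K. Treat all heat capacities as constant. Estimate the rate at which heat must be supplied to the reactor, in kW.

Extent of reaction ξ = 0.661 × 1560 = 1031.2 mol/h
Reaction term: ξ·ΔH°_rxn = 1031.2 × 132 = 136110 kJ/h
Sensible, feed 61.5→25 °C: -14463 kJ/h
Outlet flows (mol/h): A 528.84, B 1031.2, C 1031.2
Sensible, products 25→256 °C: 83909 kJ/h
Q = ΔH = 205560 kJ/h = 57.1 kW
Heat supplied = 57.1 kW

Q_in = 57.1 kW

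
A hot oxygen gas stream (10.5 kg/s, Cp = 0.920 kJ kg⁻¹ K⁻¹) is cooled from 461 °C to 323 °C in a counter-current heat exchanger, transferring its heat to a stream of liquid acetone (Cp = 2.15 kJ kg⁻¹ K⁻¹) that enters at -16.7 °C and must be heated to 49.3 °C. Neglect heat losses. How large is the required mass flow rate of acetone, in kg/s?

Heat released by hot stream: Q = 10.5 × 0.920 × (461 − 323) = 1333.1 kJ/s
Energy balance on cold side (adiabatic exchanger): Q = ṁ_c·Cp_c·(T_c,out − T_c,in)
ṁ_c = 1333.1 / [2.15 × (49.3 − -16.7)] = 9.3945 kg/s

ṁ_c = 9.39 kg/s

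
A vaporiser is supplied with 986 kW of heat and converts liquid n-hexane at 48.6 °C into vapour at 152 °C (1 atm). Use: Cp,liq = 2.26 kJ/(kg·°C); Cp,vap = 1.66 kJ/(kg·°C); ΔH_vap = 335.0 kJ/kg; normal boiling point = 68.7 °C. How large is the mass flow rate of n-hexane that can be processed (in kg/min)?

ṁ = 114 kg/min

Δh = 2.26×(68.7−48.6) + 335.0 + 1.66×(152−68.7) = 518.7 kJ/kg
Q = 986 kW = 986 kJ/s = 59160 kJ/min
ṁ = Q/Δh = 59160 / 518.7 = 114.05 kg/min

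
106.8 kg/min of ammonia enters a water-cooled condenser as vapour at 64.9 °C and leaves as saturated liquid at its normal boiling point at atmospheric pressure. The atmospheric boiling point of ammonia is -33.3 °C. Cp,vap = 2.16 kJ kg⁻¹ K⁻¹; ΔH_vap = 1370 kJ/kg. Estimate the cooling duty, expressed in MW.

Q_c = 2.82 MW

vapour 64.9→-33.3 °C: -212.11 kJ/kg
condensation at -33.3 °C: -1370 kJ/kg
Δh = -212.11 + -1370 = -1582.1 kJ/kg
Q = ṁ·Δh = 106.8 kg/min × -1582.1 kJ/kg = -168970 kJ/min
|Q| = 2816.2 kW = 2.8162 MW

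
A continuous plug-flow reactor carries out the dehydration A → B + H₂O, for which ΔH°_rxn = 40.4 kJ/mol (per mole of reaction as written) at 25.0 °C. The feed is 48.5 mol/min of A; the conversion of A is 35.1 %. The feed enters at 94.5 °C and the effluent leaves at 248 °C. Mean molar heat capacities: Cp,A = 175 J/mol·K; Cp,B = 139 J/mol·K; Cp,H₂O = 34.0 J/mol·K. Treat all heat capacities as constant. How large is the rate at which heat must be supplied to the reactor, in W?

Q_in = 33000 W

Extent of reaction ξ = 0.351 × 48.5 = 17.023 mol/min
Reaction term: ξ·ΔH°_rxn = 17.023 × 40.4 = 687.75 kJ/min
Sensible, feed 94.5→25 °C: -589.88 kJ/min
Outlet flows (mol/min): A 31.477, B 17.023, H₂O 17.023
Sensible, products 25→248 °C: 1885.1 kJ/min
Q = ΔH = 1983 kJ/min = 33.05 kW
Heat supplied = 33050 W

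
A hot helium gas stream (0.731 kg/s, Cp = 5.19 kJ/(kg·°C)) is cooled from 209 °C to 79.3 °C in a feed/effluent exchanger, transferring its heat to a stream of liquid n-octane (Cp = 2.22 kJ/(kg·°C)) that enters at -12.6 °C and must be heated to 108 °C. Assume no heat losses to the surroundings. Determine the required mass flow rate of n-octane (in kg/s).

Heat released by hot stream: Q = 0.731 × 5.19 × (209 − 79.3) = 492.07 kJ/s
Energy balance on cold side (adiabatic exchanger): Q = ṁ_c·Cp_c·(T_c,out − T_c,in)
ṁ_c = 492.07 / [2.22 × (108 − -12.6)] = 1.8379 kg/s

ṁ_c = 1.84 kg/s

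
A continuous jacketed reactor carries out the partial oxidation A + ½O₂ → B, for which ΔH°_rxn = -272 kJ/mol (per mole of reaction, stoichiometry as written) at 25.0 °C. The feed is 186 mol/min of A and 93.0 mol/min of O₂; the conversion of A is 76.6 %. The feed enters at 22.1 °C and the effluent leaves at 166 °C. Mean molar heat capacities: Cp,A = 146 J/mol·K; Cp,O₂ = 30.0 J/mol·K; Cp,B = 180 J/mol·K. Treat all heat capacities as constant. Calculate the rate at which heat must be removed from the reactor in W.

Extent of reaction ξ = 0.766 × 186 = 142.48 mol/min
Reaction term: ξ·ΔH°_rxn = 142.48 × -272 = -38753 kJ/min
Sensible, feed 22.1→25 °C: 86.843 kJ/min
Outlet flows (mol/min): A 43.524, O₂ 21.762, B 142.48
Sensible, products 25→166 °C: 4604.1 kJ/min
Q = ΔH = -34063 kJ/min = -567.71 kW
Heat removed = 567710 W

Q_out = 568000 W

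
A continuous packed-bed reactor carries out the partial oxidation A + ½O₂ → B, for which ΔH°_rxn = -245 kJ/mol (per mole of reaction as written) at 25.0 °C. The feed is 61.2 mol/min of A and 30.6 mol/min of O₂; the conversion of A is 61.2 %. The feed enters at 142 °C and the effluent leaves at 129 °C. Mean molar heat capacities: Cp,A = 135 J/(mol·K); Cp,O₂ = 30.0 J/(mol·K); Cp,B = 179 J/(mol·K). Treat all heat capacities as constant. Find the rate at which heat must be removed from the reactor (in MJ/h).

Q_out = 551 MJ/h

Extent of reaction ξ = 0.612 × 61.2 = 37.454 mol/min
Reaction term: ξ·ΔH°_rxn = 37.454 × -245 = -9176.3 kJ/min
Sensible, feed 142→25 °C: -1074.1 kJ/min
Outlet flows (mol/min): A 23.746, O₂ 11.873, B 37.454
Sensible, products 25→129 °C: 1067.7 kJ/min
Q = ΔH = -9182.7 kJ/min = -153.05 kW
Heat removed = 550.96 MJ/h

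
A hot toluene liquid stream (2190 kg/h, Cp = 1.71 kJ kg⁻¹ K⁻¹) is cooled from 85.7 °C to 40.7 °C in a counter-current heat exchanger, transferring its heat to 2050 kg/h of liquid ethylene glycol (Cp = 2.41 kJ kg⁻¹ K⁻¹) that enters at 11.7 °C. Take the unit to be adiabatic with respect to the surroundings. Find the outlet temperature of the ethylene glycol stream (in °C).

T_c,out = 45.8 °C

Heat released by hot stream: Q = 2190 × 1.71 × (85.7 − 40.7) = 168520 kJ/h
Energy balance on cold side (adiabatic exchanger): Q = ṁ_c·Cp_c·(T_c,out − T_c,in)
T_c,out = 11.7 + 168520/(2050 × 2.41) = 45.81 °C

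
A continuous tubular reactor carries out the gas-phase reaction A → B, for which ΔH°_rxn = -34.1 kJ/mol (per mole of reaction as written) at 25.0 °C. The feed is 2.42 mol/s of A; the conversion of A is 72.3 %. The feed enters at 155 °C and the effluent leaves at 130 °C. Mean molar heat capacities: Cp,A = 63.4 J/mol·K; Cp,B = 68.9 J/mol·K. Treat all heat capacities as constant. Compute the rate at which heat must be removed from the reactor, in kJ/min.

Extent of reaction ξ = 0.723 × 2.42 = 1.7497 mol/s
Reaction term: ξ·ΔH°_rxn = 1.7497 × -34.1 = -59.663 kJ/s
Sensible, feed 155→25 °C: -19.946 kJ/s
Outlet flows (mol/s): A 0.67034, B 1.7497
Sensible, products 25→130 °C: 17.12 kJ/s
Q = ΔH = -62.489 kJ/s = -62.489 kW
Heat removed = 3749.3 kJ/min

Q_out = 3750 kJ/min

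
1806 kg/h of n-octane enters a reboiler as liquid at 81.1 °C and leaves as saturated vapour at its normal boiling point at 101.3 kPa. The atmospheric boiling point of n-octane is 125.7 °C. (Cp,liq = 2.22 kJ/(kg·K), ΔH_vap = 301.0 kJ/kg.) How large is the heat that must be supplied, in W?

liquid 81.1→125.7 °C: 99.012 kJ/kg
vaporisation at 125.7 °C: 301 kJ/kg
Δh = 99.012 + 301 = 400.01 kJ/kg
Q = ṁ·Δh = 1806 kg/h × 400.01 kJ/kg = 722420 kJ/h
|Q| = 200.67 kW = 200670 W

Q = 201000 W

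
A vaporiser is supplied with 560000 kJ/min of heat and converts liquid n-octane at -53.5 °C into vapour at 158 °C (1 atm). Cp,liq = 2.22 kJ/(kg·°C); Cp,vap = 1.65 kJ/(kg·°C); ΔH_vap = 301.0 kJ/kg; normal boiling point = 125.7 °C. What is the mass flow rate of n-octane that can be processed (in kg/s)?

ṁ = 12.4 kg/s

Δh = 2.22×(125.7−-53.5) + 301.0 + 1.65×(158−125.7) = 752.12 kJ/kg
Q = 560000 kJ/min = 9333.3 kJ/s = 9333.3 kJ/s
ṁ = Q/Δh = 9333.3 / 752.12 = 12.409 kg/s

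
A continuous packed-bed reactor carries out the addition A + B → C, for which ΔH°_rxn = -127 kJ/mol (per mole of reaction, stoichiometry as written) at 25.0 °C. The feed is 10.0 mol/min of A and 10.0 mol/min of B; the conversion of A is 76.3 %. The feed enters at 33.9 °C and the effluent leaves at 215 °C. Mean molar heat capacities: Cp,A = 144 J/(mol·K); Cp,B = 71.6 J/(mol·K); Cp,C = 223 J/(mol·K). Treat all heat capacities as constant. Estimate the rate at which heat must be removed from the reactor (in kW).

Extent of reaction ξ = 0.763 × 10.0 = 7.63 mol/min
Reaction term: ξ·ΔH°_rxn = 7.63 × -127 = -969.01 kJ/min
Sensible, feed 33.9→25 °C: -19.188 kJ/min
Outlet flows (mol/min): A 2.37, B 2.37, C 7.63
Sensible, products 25→215 °C: 420.37 kJ/min
Q = ΔH = -567.83 kJ/min = -9.4638 kW
Heat removed = 9.4638 kW

Q_out = 9.46 kW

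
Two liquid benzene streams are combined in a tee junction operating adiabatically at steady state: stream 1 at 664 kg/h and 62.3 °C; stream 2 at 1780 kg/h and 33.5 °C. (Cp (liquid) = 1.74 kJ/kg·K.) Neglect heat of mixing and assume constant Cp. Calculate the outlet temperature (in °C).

No heat crosses the boundary, so H_out = H_in.
Σ ṁᵢCp,ᵢTᵢ = 664×1.74×62.3 + 1780×1.74×33.5 = 175740
Σ ṁᵢCp,ᵢ = 664×1.74 + 1780×1.74 = 4252.6
T_out = 175740 / 4252.6 = 41.325 °C

T_out = 41.3 °C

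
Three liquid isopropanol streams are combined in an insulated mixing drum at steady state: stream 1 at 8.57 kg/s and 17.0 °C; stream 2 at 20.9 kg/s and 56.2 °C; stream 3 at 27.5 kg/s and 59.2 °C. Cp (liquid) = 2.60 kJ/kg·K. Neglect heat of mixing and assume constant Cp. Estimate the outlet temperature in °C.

T_out = 51.8 °C

Adiabatic, steady state ⇒ Σ ṁᵢCp,ᵢ(T_out − Tᵢ) = 0
Σ ṁᵢCp,ᵢTᵢ = 8.57×2.60×17.0 + 20.9×2.60×56.2 + 27.5×2.60×59.2 = 7665.5
Σ ṁᵢCp,ᵢ = 8.57×2.60 + 20.9×2.60 + 27.5×2.60 = 148.12
T_out = 7665.5 / 148.12 = 51.751 °C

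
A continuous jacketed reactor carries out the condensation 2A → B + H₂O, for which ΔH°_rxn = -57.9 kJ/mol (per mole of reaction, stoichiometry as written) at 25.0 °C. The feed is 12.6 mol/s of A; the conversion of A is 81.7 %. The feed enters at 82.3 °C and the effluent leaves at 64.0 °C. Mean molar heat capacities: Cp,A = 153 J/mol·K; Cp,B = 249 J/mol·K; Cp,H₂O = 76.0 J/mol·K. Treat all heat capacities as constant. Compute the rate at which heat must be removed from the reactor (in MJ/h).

Extent of reaction ξ = 0.817 × 12.6 / 2 = 5.1471 mol/s
Reaction term: ξ·ΔH°_rxn = 5.1471 × -57.9 = -298.02 kJ/s
Sensible, feed 82.3→25 °C: -110.46 kJ/s
Outlet flows (mol/s): A 2.3058, B 5.1471, H₂O 5.1471
Sensible, products 25→64.0 °C: 78.998 kJ/s
Q = ΔH = -329.48 kJ/s = -329.48 kW
Heat removed = 1186.1 MJ/h

Q_out = 1190 MJ/h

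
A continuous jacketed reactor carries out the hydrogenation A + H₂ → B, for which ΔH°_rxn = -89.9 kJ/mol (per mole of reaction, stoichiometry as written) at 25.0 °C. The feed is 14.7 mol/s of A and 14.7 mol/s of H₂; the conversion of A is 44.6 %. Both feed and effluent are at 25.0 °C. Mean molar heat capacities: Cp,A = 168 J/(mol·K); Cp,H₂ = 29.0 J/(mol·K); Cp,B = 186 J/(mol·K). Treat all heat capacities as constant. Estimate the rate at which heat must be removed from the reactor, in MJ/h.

Extent of reaction ξ = 0.446 × 14.7 = 6.5562 mol/s
Reaction term: ξ·ΔH°_rxn = 6.5562 × -89.9 = -589.4 kJ/s
Q = ΔH = -589.4 kJ/s = -589.4 kW
Heat removed = 2121.8 MJ/h

Q_out = 2120 MJ/h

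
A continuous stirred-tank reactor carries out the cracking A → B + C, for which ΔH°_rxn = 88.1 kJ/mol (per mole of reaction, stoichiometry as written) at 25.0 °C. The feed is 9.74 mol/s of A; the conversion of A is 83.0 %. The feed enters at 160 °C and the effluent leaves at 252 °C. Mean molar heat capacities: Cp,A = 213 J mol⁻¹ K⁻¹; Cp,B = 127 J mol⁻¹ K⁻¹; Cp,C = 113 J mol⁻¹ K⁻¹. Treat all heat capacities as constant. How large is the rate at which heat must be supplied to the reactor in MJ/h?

Q_in = 3430 MJ/h

Extent of reaction ξ = 0.830 × 9.74 = 8.0842 mol/s
Reaction term: ξ·ΔH°_rxn = 8.0842 × 88.1 = 712.22 kJ/s
Sensible, feed 160→25 °C: -280.07 kJ/s
Outlet flows (mol/s): A 1.6558, B 8.0842, C 8.0842
Sensible, products 25→252 °C: 520.49 kJ/s
Q = ΔH = 952.63 kJ/s = 952.63 kW
Heat supplied = 3429.5 MJ/h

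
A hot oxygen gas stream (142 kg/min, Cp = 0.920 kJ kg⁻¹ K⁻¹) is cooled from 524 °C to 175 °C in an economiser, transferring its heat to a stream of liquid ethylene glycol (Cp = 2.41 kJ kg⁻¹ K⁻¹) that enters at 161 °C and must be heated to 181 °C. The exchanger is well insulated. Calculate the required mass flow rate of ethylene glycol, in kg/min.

Heat released by hot stream: Q = 142 × 0.920 × (524 − 175) = 45593 kJ/min
Energy balance on cold side (adiabatic exchanger): Q = ṁ_c·Cp_c·(T_c,out − T_c,in)
ṁ_c = 45593 / [2.41 × (181 − 161)] = 945.92 kg/min

ṁ_c = 946 kg/min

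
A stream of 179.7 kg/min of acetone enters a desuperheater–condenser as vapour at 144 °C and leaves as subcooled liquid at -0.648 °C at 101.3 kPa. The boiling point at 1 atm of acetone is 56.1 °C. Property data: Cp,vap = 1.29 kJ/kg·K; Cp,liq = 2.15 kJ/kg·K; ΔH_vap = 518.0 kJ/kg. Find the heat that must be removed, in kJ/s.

vapour 144→56.1 °C: -113.39 kJ/kg
condensation at 56.1 °C: -518 kJ/kg
liquid 56.1→-0.648 °C: -122.01 kJ/kg
Δh = -113.39 + -518 + -122.01 = -753.4 kJ/kg
Q = ṁ·Δh = 179.7 kg/min × -753.4 kJ/kg = -135390 kJ/min
|Q| = 2256.4 kW

Q_c = 2260 kJ/s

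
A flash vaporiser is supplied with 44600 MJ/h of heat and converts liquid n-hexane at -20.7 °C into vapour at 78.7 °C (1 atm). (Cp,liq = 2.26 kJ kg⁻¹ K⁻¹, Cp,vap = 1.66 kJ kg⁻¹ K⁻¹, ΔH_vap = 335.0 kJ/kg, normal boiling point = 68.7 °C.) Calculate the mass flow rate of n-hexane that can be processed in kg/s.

Δh = 2.26×(68.7−-20.7) + 335.0 + 1.66×(78.7−68.7) = 553.64 kJ/kg
Q = 44600 MJ/h = 12389 kJ/s = 12389 kJ/s
ṁ = Q/Δh = 12389 / 553.64 = 22.377 kg/s

ṁ = 22.4 kg/s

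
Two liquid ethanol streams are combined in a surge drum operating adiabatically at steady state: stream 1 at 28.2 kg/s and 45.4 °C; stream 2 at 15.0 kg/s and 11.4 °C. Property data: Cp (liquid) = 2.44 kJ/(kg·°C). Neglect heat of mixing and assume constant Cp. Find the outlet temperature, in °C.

No heat crosses the boundary, so H_out = H_in.
Σ ṁᵢCp,ᵢTᵢ = 28.2×2.44×45.4 + 15.0×2.44×11.4 = 3541.1
Σ ṁᵢCp,ᵢ = 28.2×2.44 + 15.0×2.44 = 105.41
T_out = 3541.1 / 105.41 = 33.594 °C

T_out = 33.6 °C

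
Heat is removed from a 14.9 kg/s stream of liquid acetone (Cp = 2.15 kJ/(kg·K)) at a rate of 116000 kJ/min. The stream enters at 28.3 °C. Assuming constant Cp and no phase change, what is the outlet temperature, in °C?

Q = 116000 kJ/min = 1933.3 kJ/s
ΔT = Q/(ṁ·Cp) = 1933.3/(14.9×2.15) = 60.351 K
T_out = 28.3 − 60.351 = -32.051 °C

T_out = -32.1 °C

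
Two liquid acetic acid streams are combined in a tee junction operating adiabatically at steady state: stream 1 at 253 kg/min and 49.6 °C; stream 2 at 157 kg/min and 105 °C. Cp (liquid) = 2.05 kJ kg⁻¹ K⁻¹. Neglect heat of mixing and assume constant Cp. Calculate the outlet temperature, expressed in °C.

T_out = 70.8 °C

No heat crosses the boundary, so H_out = H_in.
Σ ṁᵢCp,ᵢTᵢ = 253×2.05×49.6 + 157×2.05×105 = 59519
Σ ṁᵢCp,ᵢ = 253×2.05 + 157×2.05 = 840.5
T_out = 59519 / 840.5 = 70.814 °C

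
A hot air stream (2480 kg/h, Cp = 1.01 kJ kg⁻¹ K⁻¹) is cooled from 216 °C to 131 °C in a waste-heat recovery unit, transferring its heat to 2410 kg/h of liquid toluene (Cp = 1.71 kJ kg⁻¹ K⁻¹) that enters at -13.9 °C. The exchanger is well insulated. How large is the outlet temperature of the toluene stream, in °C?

Heat released by hot stream: Q = 2480 × 1.01 × (216 − 131) = 212910 kJ/h
Energy balance on cold side (adiabatic exchanger): Q = ṁ_c·Cp_c·(T_c,out − T_c,in)
T_c,out = -13.9 + 212910/(2410 × 1.71) = 37.763 °C

T_c,out = 37.8 °C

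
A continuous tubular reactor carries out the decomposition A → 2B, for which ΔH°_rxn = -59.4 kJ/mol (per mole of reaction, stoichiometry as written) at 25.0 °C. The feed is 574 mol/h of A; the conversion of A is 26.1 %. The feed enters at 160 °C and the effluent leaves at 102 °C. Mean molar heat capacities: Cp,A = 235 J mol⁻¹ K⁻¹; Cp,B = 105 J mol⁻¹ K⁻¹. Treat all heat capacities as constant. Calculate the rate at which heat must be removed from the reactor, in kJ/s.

Extent of reaction ξ = 0.261 × 574 = 149.81 mol/h
Reaction term: ξ·ΔH°_rxn = 149.81 × -59.4 = -8899 kJ/h
Sensible, feed 160→25 °C: -18210 kJ/h
Outlet flows (mol/h): A 424.19, B 299.63
Sensible, products 25→102 °C: 10098 kJ/h
Q = ΔH = -17011 kJ/h = -4.7253 kW
Heat removed = 4.7253 kJ/s

Q_out = 4.73 kJ/s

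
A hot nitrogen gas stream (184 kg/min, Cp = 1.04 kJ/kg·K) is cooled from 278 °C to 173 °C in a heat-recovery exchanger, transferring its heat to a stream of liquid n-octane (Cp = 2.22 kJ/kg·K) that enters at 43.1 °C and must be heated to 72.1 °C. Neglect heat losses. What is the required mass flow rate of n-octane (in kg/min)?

ṁ_c = 312 kg/min

Heat released by hot stream: Q = 184 × 1.04 × (278 − 173) = 20093 kJ/min
Energy balance on cold side (adiabatic exchanger): Q = ṁ_c·Cp_c·(T_c,out − T_c,in)
ṁ_c = 20093 / [2.22 × (72.1 − 43.1)] = 312.1 kg/min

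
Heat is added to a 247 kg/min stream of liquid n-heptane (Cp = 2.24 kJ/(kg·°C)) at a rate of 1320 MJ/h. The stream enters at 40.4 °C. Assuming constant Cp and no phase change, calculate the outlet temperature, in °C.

Q = 1320 MJ/h = 22000 kJ/min
ΔT = Q/(ṁ·Cp) = 22000/(247×2.24) = 39.763 K
T_out = 40.4 + 39.763 = 80.163 °C

T_out = 80.2 °C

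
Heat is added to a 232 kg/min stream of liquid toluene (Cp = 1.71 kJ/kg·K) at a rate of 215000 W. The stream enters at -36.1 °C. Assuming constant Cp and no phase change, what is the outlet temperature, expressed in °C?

Q = 215000 W = 12900 kJ/min
ΔT = Q/(ṁ·Cp) = 12900/(232×1.71) = 32.517 K
T_out = -36.1 + 32.517 = -3.5834 °C

T_out = -3.58 °C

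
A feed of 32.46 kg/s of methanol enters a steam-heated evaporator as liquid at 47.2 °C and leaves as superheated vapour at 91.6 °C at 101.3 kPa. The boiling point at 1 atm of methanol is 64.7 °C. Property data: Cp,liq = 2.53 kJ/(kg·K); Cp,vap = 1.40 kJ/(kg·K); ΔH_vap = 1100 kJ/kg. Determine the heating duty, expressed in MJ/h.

Q = 138000 MJ/h

liquid 47.2→64.7 °C: 44.275 kJ/kg
vaporisation at 64.7 °C: 1100 kJ/kg
vapour 64.7→91.6 °C: 37.66 kJ/kg
Δh = 44.275 + 1100 + 37.66 = 1181.9 kJ/kg
Q = ṁ·Δh = 32.46 kg/s × 1181.9 kJ/kg = 38366 kJ/s
|Q| = 38366 kW = 138120 MJ/h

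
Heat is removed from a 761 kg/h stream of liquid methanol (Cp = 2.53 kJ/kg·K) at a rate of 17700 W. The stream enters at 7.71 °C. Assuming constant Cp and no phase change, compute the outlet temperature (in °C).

Q = 17700 W = 63720 kJ/h
ΔT = Q/(ṁ·Cp) = 63720/(761×2.53) = 33.096 K
T_out = 7.71 − 33.096 = -25.386 °C

T_out = -25.4 °C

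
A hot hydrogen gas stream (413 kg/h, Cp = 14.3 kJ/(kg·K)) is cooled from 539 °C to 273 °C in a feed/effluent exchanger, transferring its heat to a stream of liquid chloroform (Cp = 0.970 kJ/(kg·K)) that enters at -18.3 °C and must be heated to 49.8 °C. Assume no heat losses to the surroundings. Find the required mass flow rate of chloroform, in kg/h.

Heat released by hot stream: Q = 413 × 14.3 × (539 − 273) = 1.571e+06 kJ/h
Energy balance on cold side (adiabatic exchanger): Q = ṁ_c·Cp_c·(T_c,out − T_c,in)
ṁ_c = 1.571e+06 / [0.970 × (49.8 − -18.3)] = 23782 kg/h

ṁ_c = 23800 kg/h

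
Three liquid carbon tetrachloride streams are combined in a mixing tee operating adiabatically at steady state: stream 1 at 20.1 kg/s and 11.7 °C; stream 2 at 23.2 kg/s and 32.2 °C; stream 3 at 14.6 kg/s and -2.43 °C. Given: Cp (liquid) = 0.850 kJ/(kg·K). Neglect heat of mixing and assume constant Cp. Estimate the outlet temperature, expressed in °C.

Energy balance with Q = 0: Σ ṁᵢCp,ᵢ(T_out − Tᵢ) = 0
T_out = Σ ṁᵢCp,ᵢTᵢ / Σ ṁᵢCp,ᵢ
      = 804.72 / 49.215 = 16.351 °C

T_out = 16.4 °C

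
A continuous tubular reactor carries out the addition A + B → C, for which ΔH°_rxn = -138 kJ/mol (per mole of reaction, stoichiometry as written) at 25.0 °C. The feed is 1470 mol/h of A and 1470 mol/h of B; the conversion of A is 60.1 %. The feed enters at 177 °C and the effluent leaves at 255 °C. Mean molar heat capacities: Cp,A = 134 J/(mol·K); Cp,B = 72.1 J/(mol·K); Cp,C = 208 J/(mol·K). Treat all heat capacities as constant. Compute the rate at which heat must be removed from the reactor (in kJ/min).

Extent of reaction ξ = 0.601 × 1470 = 883.47 mol/h
Reaction term: ξ·ΔH°_rxn = 883.47 × -138 = -121920 kJ/h
Sensible, feed 177→25 °C: -46051 kJ/h
Outlet flows (mol/h): A 586.53, B 586.53, C 883.47
Sensible, products 25→255 °C: 70068 kJ/h
Q = ΔH = -97901 kJ/h = -27.195 kW
Heat removed = 1631.7 kJ/min

Q_out = 1630 kJ/min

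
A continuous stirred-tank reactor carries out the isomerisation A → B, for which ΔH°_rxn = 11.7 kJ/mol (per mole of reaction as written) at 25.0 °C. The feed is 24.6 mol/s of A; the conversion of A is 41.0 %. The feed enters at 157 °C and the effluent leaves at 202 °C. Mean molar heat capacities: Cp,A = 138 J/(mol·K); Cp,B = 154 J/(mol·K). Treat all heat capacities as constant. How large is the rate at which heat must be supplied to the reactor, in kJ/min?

Q_in = 18000 kJ/min

Extent of reaction ξ = 0.410 × 24.6 = 10.086 mol/s
Reaction term: ξ·ΔH°_rxn = 10.086 × 11.7 = 118.01 kJ/s
Sensible, feed 157→25 °C: -448.11 kJ/s
Outlet flows (mol/s): A 14.514, B 10.086
Sensible, products 25→202 °C: 629.44 kJ/s
Q = ΔH = 299.34 kJ/s = 299.34 kW
Heat supplied = 17960 kJ/min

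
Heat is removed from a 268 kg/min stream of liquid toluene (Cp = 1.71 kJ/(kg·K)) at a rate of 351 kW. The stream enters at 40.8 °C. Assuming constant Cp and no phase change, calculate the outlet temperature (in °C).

Q = 351 kW = 21060 kJ/min
ΔT = Q/(ṁ·Cp) = 21060/(268×1.71) = 45.954 K
T_out = 40.8 − 45.954 = -5.1544 °C

T_out = -5.15 °C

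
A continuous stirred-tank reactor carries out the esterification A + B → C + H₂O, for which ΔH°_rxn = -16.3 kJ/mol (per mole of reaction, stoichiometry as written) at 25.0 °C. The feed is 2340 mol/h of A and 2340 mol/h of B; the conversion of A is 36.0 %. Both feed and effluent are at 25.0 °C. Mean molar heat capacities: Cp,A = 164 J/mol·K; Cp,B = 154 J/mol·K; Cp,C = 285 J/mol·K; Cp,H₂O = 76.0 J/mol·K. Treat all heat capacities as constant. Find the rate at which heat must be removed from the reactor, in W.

Q_out = 3810 W

Extent of reaction ξ = 0.360 × 2340 = 842.4 mol/h
Reaction term: ξ·ΔH°_rxn = 842.4 × -16.3 = -13731 kJ/h
Q = ΔH = -13731 kJ/h = -3.8142 kW
Heat removed = 3814.2 W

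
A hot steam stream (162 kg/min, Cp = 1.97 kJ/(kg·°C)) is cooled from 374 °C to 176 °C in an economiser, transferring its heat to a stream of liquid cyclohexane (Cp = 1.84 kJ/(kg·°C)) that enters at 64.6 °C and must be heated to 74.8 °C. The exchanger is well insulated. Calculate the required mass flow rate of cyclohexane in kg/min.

Heat released by hot stream: Q = 162 × 1.97 × (374 − 176) = 63190 kJ/min
Energy balance on cold side (adiabatic exchanger): Q = ṁ_c·Cp_c·(T_c,out − T_c,in)
ṁ_c = 63190 / [1.84 × (74.8 − 64.6)] = 3366.9 kg/min

ṁ_c = 3370 kg/min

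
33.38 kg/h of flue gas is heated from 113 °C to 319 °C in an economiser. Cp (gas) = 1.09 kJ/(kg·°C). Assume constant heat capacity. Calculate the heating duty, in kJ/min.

Q = ṁ·Cp·ΔT = 33.38 × 1.09 × (319 − 113) = 7495.1 kJ/h
Converting: 7495.1 / 3600 s = 2.082 kW
Heating duty = 124.92 kJ/min

Q = 125 kJ/min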